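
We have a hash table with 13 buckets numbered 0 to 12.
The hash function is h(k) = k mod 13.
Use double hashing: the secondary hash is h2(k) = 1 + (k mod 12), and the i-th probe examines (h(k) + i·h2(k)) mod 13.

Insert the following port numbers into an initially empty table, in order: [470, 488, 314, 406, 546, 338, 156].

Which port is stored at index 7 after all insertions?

488

470: h=2 -> slot 2
488: h=7 -> slot 7
314: h=2, h2=3, probe 2,5 -> slot 5
406: h=3 -> slot 3
546: h=0 -> slot 0
338: h=0, h2=3, probe 0,3,6 -> slot 6
156: h=0, h2=1, probe 0,1 -> slot 1
Table: [546, 156, 470, 406, ∅, 314, 338, 488, ∅, ∅, ∅, ∅, ∅]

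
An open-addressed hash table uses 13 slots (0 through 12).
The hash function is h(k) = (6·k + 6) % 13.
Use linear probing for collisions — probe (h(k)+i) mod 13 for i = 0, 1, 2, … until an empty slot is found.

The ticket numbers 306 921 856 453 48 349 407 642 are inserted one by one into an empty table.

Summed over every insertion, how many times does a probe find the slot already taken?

15

Insert 306: h=9, slot 9 empty → index 9.
Insert 921: h=7, slot 7 empty → index 7.
Insert 856: h=7, slot 7 occupied → index 8.
Insert 453: h=7, slots 7,8,9 occupied → index 10.
Insert 48: h=8, slots 8,9,10 occupied → index 11.
Insert 349: h=7, slots 7,8,9,10,11 occupied → index 12.
Insert 407: h=4, slot 4 empty → index 4.
Insert 642: h=10, slots 10,11,12 occupied → index 0.
Table: [642, ., ., ., 407, ., ., 921, 856, 306, 453, 48, 349]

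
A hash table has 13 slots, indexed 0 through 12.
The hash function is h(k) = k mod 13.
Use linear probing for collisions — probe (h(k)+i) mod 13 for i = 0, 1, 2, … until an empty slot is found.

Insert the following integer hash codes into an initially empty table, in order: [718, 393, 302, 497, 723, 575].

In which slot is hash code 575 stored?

7

Insert 718: h=3, slot 3 empty → index 3.
Insert 393: h=3, slot 3 occupied → index 4.
Insert 302: h=3, slots 3,4 occupied → index 5.
Insert 497: h=3, slots 3,4,5 occupied → index 6.
Insert 723: h=8, slot 8 empty → index 8.
Insert 575: h=3, slots 3,4,5,6 occupied → index 7.
Table: [∅, ∅, ∅, 718, 393, 302, 497, 575, 723, ∅, ∅, ∅, ∅]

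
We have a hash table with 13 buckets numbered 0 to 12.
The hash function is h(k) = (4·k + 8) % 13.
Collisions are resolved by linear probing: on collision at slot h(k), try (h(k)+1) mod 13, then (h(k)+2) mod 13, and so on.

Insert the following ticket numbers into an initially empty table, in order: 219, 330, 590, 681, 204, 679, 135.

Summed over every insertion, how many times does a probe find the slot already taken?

7

219 hashes to 0; slot 0 is free -> place at 0.
330 hashes to 2; slot 2 is free -> place at 2.
590 hashes to 2; 2 taken -> place at 3.
681 hashes to 2; 2,3 taken -> place at 4.
204 hashes to 5; slot 5 is free -> place at 5.
679 hashes to 7; slot 7 is free -> place at 7.
135 hashes to 2; 2,3,4,5 taken -> place at 6.
Table: [219, -, 330, 590, 681, 204, 135, 679, -, -, -, -, -]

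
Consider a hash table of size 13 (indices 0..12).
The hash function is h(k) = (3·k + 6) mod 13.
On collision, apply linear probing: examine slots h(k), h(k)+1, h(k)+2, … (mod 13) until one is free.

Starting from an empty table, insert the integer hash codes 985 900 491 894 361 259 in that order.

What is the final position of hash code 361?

985: h=10 -> slot 10
900: h=2 -> slot 2
491: h=10, probe 10,11 -> slot 11
894: h=10, probe 10,11,12 -> slot 12
361: h=10, probe 10,11,12,0 -> slot 0
259: h=3 -> slot 3
Table: [361, ., 900, 259, ., ., ., ., ., ., 985, 491, 894]

0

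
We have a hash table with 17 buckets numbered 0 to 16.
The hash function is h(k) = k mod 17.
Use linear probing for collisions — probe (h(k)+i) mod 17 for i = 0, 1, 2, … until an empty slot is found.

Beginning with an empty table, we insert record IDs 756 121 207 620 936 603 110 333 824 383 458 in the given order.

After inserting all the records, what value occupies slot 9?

620

756 hashes to 8; slot 8 is free -> place at 8.
121 hashes to 2; slot 2 is free -> place at 2.
207 hashes to 3; slot 3 is free -> place at 3.
620 hashes to 8; 8 taken -> place at 9.
936 hashes to 1; slot 1 is free -> place at 1.
603 hashes to 8; 8,9 taken -> place at 10.
110 hashes to 8; 8,9,10 taken -> place at 11.
333 hashes to 10; 10,11 taken -> place at 12.
824 hashes to 8; 8,9,10,11,12 taken -> place at 13.
383 hashes to 9; 9,10,11,12,13 taken -> place at 14.
458 hashes to 16; slot 16 is free -> place at 16.
Table: [—, 936, 121, 207, —, —, —, —, 756, 620, 603, 110, 333, 824, 383, —, 458]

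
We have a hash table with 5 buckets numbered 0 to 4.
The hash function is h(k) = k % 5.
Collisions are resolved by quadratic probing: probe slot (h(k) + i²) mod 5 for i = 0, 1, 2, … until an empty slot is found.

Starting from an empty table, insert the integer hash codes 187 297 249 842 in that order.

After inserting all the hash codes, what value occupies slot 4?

187 hashes to 2; slot 2 is free => place at 2.
297 hashes to 2; 2 taken => place at 3.
249 hashes to 4; slot 4 is free => place at 4.
842 hashes to 2; 2,3 taken => place at 1.
Table: [-, 842, 187, 297, 249]

249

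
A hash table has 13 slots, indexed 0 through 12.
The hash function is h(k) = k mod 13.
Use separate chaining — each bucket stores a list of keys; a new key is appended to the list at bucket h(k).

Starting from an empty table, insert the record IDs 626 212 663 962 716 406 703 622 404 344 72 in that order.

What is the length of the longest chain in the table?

3

626 → bucket 2
212 → bucket 4
663 → bucket 0
962 → bucket 0 (collision)
716 → bucket 1
406 → bucket 3
703 → bucket 1 (collision)
622 → bucket 11
404 → bucket 1 (collision)
344 → bucket 6
72 → bucket 7
Final buckets:
0: 663 -> 962
1: 716 -> 703 -> 404
2: 626
3: 406
4: 212
5: .
6: 344
7: 72
8: .
9: .
10: .
11: 622
12: .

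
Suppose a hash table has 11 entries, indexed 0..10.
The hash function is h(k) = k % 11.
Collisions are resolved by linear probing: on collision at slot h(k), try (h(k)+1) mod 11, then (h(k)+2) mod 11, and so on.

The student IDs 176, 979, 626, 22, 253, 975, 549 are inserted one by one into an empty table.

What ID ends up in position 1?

979

Insert 176: h=0, slot 0 empty -> index 0.
Insert 979: h=0, slot 0 occupied -> index 1.
Insert 626: h=10, slot 10 empty -> index 10.
Insert 22: h=0, slots 0,1 occupied -> index 2.
Insert 253: h=0, slots 0,1,2 occupied -> index 3.
Insert 975: h=7, slot 7 empty -> index 7.
Insert 549: h=10, slots 10,0,1,2,3 occupied -> index 4.
Table: [176, 979, 22, 253, 549, ∅, ∅, 975, ∅, ∅, 626]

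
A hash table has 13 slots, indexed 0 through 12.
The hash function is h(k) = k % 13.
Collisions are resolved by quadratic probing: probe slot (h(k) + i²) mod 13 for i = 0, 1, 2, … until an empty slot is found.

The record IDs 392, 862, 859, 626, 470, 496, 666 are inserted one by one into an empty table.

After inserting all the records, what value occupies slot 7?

666

392: h=2 => slot 2
862: h=4 => slot 4
859: h=1 => slot 1
626: h=2, probe 2,3 => slot 3
470: h=2, probe 2,3,6 => slot 6
496: h=2, probe 2,3,6,11 => slot 11
666: h=3, probe 3,4,7 => slot 7
Table: [-, 859, 392, 626, 862, -, 470, 666, -, -, -, 496, -]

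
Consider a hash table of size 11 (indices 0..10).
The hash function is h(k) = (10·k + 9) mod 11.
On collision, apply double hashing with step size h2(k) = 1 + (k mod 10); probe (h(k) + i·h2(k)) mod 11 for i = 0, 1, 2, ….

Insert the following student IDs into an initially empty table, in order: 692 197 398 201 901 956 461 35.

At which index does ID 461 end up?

3

Insert 692: h=10, slot 10 empty -> index 10.
Insert 197: h=10, h2=8, slot 10 occupied -> index 7.
Insert 398: h=7, h2=9, slot 7 occupied -> index 5.
Insert 201: h=6, slot 6 empty -> index 6.
Insert 901: h=10, h2=2, slot 10 occupied -> index 1.
Insert 956: h=10, h2=7, slots 10,6 occupied -> index 2.
Insert 461: h=10, h2=2, slots 10,1 occupied -> index 3.
Insert 35: h=7, h2=6, slots 7,2 occupied -> index 8.
Table: [—, 901, 956, 461, —, 398, 201, 197, 35, —, 692]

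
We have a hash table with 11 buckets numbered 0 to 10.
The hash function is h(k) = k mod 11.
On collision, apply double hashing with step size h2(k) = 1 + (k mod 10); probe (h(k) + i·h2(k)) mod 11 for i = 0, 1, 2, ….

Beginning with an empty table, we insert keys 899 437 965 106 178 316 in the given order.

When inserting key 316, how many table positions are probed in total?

Insert 899: h=8, slot 8 empty => index 8.
Insert 437: h=8, h2=8, slot 8 occupied => index 5.
Insert 965: h=8, h2=6, slot 8 occupied => index 3.
Insert 106: h=7, slot 7 empty => index 7.
Insert 178: h=2, slot 2 empty => index 2.
Insert 316: h=8, h2=7, slot 8 occupied => index 4.
Table: [-, -, 178, 965, 316, 437, -, 106, 899, -, -]

2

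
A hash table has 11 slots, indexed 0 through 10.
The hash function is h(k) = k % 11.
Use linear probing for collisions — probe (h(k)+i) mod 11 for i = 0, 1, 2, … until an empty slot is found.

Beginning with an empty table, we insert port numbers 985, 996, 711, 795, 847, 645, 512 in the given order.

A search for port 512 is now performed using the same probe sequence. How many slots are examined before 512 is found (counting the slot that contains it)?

5

985 hashes to 6; slot 6 is free → place at 6.
996 hashes to 6; 6 taken → place at 7.
711 hashes to 7; 7 taken → place at 8.
795 hashes to 3; slot 3 is free → place at 3.
847 hashes to 0; slot 0 is free → place at 0.
645 hashes to 7; 7,8 taken → place at 9.
512 hashes to 6; 6,7,8,9 taken → place at 10.
Table: [847, ., ., 795, ., ., 985, 996, 711, 645, 512]
Lookup 512: h=6, probe 6,7,8,9,10 → found at 10.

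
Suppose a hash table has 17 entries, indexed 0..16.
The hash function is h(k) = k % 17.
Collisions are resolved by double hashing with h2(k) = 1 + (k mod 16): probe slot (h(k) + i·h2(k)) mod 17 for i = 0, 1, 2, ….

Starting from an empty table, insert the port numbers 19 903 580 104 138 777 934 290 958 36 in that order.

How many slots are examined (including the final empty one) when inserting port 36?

4

Insert 19: h=2, slot 2 empty => index 2.
Insert 903: h=2, h2=8, slot 2 occupied => index 10.
Insert 580: h=2, h2=5, slot 2 occupied => index 7.
Insert 104: h=2, h2=9, slot 2 occupied => index 11.
Insert 138: h=2, h2=11, slot 2 occupied => index 13.
Insert 777: h=12, slot 12 empty => index 12.
Insert 934: h=16, slot 16 empty => index 16.
Insert 290: h=1, slot 1 empty => index 1.
Insert 958: h=6, slot 6 empty => index 6.
Insert 36: h=2, h2=5, slots 2,7,12 occupied => index 0.
Table: [36, 290, 19, _, _, _, 958, 580, _, _, 903, 104, 777, 138, _, _, 934]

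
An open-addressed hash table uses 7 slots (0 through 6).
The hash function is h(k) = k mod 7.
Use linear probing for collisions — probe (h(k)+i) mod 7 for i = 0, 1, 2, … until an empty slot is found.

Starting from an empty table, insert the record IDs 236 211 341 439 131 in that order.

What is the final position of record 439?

0

236 hashes to 5; slot 5 is free -> place at 5.
211 hashes to 1; slot 1 is free -> place at 1.
341 hashes to 5; 5 taken -> place at 6.
439 hashes to 5; 5,6 taken -> place at 0.
131 hashes to 5; 5,6,0,1 taken -> place at 2.
Table: [439, 211, 131, ., ., 236, 341]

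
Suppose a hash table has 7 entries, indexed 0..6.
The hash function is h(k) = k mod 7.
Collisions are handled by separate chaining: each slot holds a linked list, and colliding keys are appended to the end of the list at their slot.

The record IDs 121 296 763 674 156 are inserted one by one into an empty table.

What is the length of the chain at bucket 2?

4

121 → bucket 2
296 → bucket 2 (collision)
763 → bucket 0
674 → bucket 2 (collision)
156 → bucket 2 (collision)
Final buckets:
0: 763
1: -
2: 121 -> 296 -> 674 -> 156
3: -
4: -
5: -
6: -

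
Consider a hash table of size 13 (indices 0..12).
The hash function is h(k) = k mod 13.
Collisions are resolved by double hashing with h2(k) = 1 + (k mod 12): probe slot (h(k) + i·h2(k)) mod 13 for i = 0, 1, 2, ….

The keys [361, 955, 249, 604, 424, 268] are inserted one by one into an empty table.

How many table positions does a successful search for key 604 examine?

Insert 361: h=10, slot 10 empty -> index 10.
Insert 955: h=6, slot 6 empty -> index 6.
Insert 249: h=2, slot 2 empty -> index 2.
Insert 604: h=6, h2=5, slot 6 occupied -> index 11.
Insert 424: h=8, slot 8 empty -> index 8.
Insert 268: h=8, h2=5, slot 8 occupied -> index 0.
Table: [268, ., 249, ., ., ., 955, ., 424, ., 361, 604, .]
Lookup 604: h=6, h2=5, probe 6,11 → found at 11.

2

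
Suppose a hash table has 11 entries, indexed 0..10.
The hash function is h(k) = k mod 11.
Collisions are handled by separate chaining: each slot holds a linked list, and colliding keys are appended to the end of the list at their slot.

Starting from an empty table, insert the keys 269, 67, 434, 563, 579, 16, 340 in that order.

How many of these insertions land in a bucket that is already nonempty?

2

Insert 269: h=5, bucket 5 empty → new chain.
Insert 67: h=1, bucket 1 empty → new chain.
Insert 434: h=5, bucket 5 nonempty → append to chain.
Insert 563: h=2, bucket 2 empty → new chain.
Insert 579: h=7, bucket 7 empty → new chain.
Insert 16: h=5, bucket 5 nonempty → append to chain.
Insert 340: h=10, bucket 10 empty → new chain.
Final buckets:
0: -
1: 67
2: 563
3: -
4: -
5: 269 -> 434 -> 16
6: -
7: 579
8: -
9: -
10: 340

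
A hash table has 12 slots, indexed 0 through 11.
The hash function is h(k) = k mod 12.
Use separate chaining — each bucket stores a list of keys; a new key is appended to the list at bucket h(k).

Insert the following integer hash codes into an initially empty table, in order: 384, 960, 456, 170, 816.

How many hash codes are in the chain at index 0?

4

384 -> bucket 0
960 -> bucket 0 (collision)
456 -> bucket 0 (collision)
170 -> bucket 2
816 -> bucket 0 (collision)
Final buckets:
0: 384 -> 960 -> 456 -> 816
1: ∅
2: 170
3: ∅
4: ∅
5: ∅
6: ∅
7: ∅
8: ∅
9: ∅
10: ∅
11: ∅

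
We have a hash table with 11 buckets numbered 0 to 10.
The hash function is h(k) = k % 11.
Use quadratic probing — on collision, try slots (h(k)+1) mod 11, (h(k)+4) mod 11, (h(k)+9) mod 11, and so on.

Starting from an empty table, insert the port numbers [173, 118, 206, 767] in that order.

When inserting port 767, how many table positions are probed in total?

173 hashes to 8; slot 8 is free -> place at 8.
118 hashes to 8; 8 taken -> place at 9.
206 hashes to 8; 8,9 taken -> place at 1.
767 hashes to 8; 8,9,1 taken -> place at 6.
Table: [_, 206, _, _, _, _, 767, _, 173, 118, _]

4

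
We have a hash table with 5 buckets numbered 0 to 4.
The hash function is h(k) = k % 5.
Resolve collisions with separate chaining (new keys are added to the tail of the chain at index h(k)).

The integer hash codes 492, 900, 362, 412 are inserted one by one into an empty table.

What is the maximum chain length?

3

Insert 492: h=2, bucket 2 empty → new chain.
Insert 900: h=0, bucket 0 empty → new chain.
Insert 362: h=2, bucket 2 nonempty → append to chain.
Insert 412: h=2, bucket 2 nonempty → append to chain.
Final buckets:
0: 900
1: —
2: 492 -> 362 -> 412
3: —
4: —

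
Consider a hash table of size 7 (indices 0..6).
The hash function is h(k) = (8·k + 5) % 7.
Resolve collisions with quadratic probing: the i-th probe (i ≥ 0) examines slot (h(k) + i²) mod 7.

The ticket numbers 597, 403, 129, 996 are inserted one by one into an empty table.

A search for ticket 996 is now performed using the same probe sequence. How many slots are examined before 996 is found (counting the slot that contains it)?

Insert 597: h=0, slot 0 empty -> index 0.
Insert 403: h=2, slot 2 empty -> index 2.
Insert 129: h=1, slot 1 empty -> index 1.
Insert 996: h=0, slots 0,1 occupied -> index 4.
Table: [597, 129, 403, —, 996, —, —]
Lookup 996: h=0, probe 0,1,4 → found at 4.

3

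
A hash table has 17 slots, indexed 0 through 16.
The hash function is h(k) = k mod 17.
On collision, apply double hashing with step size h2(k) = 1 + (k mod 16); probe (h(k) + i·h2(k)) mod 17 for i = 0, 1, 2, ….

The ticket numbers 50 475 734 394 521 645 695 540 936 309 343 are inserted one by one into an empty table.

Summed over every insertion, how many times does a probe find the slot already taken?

Insert 50: h=16, slot 16 empty → index 16.
Insert 475: h=16, h2=12, slot 16 occupied → index 11.
Insert 734: h=3, slot 3 empty → index 3.
Insert 394: h=3, h2=11, slot 3 occupied → index 14.
Insert 521: h=11, h2=10, slot 11 occupied → index 4.
Insert 645: h=16, h2=6, slot 16 occupied → index 5.
Insert 695: h=15, slot 15 empty → index 15.
Insert 540: h=13, slot 13 empty → index 13.
Insert 936: h=1, slot 1 empty → index 1.
Insert 309: h=3, h2=6, slot 3 occupied → index 9.
Insert 343: h=3, h2=8, slots 3,11 occupied → index 2.
Table: [-, 936, 343, 734, 521, 645, -, -, -, 309, -, 475, -, 540, 394, 695, 50]

7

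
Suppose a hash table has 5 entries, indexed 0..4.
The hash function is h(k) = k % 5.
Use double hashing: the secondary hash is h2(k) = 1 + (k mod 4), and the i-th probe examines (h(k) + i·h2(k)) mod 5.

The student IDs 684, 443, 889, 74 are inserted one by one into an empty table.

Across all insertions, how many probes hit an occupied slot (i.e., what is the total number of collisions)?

684 hashes to 4; slot 4 is free → place at 4.
443 hashes to 3; slot 3 is free → place at 3.
889 hashes to 4, h2=2; 4 taken → place at 1.
74 hashes to 4, h2=3; 4 taken → place at 2.
Table: [∅, 889, 74, 443, 684]

2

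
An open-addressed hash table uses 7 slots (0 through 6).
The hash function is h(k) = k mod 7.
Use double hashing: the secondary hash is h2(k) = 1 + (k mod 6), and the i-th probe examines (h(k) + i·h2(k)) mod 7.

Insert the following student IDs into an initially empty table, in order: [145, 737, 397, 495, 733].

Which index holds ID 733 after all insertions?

4

145: h=5 -> slot 5
737: h=2 -> slot 2
397: h=5, h2=2, probe 5,0 -> slot 0
495: h=5, h2=4, probe 5,2,6 -> slot 6
733: h=5, h2=2, probe 5,0,2,4 -> slot 4
Table: [397, —, 737, —, 733, 145, 495]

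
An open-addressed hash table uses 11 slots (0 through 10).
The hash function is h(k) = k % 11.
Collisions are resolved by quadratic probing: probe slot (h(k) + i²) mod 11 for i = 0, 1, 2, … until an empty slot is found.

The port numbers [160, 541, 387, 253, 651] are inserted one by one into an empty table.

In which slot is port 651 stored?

7

160: h=6 -> slot 6
541: h=2 -> slot 2
387: h=2, probe 2,3 -> slot 3
253: h=0 -> slot 0
651: h=2, probe 2,3,6,0,7 -> slot 7
Table: [253, ∅, 541, 387, ∅, ∅, 160, 651, ∅, ∅, ∅]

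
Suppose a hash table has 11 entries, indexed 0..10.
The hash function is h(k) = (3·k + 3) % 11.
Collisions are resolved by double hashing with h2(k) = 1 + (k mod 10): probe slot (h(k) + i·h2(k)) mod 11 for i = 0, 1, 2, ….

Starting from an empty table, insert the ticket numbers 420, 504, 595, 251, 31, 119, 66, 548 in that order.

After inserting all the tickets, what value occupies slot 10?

420: h=9 → slot 9
504: h=8 → slot 8
595: h=6 → slot 6
251: h=8, h2=2, probe 8,10 → slot 10
31: h=8, h2=2, probe 8,10,1 → slot 1
119: h=8, h2=10, probe 8,7 → slot 7
66: h=3 → slot 3
548: h=8, h2=9, probe 8,6,4 → slot 4
Table: [∅, 31, ∅, 66, 548, ∅, 595, 119, 504, 420, 251]

251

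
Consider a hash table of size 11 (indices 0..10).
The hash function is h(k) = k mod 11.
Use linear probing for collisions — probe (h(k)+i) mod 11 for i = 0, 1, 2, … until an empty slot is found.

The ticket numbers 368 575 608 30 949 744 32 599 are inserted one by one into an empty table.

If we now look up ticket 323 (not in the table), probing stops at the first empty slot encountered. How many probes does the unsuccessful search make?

368 hashes to 5; slot 5 is free → place at 5.
575 hashes to 3; slot 3 is free → place at 3.
608 hashes to 3; 3 taken → place at 4.
30 hashes to 8; slot 8 is free → place at 8.
949 hashes to 3; 3,4,5 taken → place at 6.
744 hashes to 7; slot 7 is free → place at 7.
32 hashes to 10; slot 10 is free → place at 10.
599 hashes to 5; 5,6,7,8 taken → place at 9.
Table: [—, —, —, 575, 608, 368, 949, 744, 30, 599, 32]
Lookup 323: h=4, probe 4,5,6,7,8,9,10,0 → slot 0 empty, not found.

8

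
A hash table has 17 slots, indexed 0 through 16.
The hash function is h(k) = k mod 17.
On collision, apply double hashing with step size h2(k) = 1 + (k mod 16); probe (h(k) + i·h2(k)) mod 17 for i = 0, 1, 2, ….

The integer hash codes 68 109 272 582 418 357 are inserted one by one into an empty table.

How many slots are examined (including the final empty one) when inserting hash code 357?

2

68: h=0 → slot 0
109: h=7 → slot 7
272: h=0, h2=1, probe 0,1 → slot 1
582: h=4 → slot 4
418: h=10 → slot 10
357: h=0, h2=6, probe 0,6 → slot 6
Table: [68, 272, _, _, 582, _, 357, 109, _, _, 418, _, _, _, _, _, _]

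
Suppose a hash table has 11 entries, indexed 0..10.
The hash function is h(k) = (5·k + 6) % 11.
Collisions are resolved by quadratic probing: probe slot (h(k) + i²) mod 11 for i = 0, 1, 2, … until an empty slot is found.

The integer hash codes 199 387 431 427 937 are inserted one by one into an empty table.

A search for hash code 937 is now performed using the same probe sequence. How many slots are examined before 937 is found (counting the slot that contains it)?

3

Insert 199: h=0, slot 0 empty → index 0.
Insert 387: h=5, slot 5 empty → index 5.
Insert 431: h=5, slot 5 occupied → index 6.
Insert 427: h=7, slot 7 empty → index 7.
Insert 937: h=5, slots 5,6 occupied → index 9.
Table: [199, —, —, —, —, 387, 431, 427, —, 937, —]
Lookup 937: h=5, probe 5,6,9 → found at 9.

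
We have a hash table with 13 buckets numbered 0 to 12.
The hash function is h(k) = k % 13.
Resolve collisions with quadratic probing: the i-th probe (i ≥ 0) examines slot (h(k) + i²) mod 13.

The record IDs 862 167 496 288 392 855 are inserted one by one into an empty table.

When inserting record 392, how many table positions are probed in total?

3

Insert 862: h=4, slot 4 empty → index 4.
Insert 167: h=11, slot 11 empty → index 11.
Insert 496: h=2, slot 2 empty → index 2.
Insert 288: h=2, slot 2 occupied → index 3.
Insert 392: h=2, slots 2,3 occupied → index 6.
Insert 855: h=10, slot 10 empty → index 10.
Table: [., ., 496, 288, 862, ., 392, ., ., ., 855, 167, .]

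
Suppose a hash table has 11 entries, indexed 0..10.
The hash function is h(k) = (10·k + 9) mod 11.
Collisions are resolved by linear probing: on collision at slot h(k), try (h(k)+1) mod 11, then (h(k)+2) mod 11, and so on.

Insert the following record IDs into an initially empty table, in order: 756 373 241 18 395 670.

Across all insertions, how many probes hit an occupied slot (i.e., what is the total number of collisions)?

10

756: h=1 → slot 1
373: h=10 → slot 10
241: h=10, probe 10,0 → slot 0
18: h=2 → slot 2
395: h=10, probe 10,0,1,2,3 → slot 3
670: h=10, probe 10,0,1,2,3,4 → slot 4
Table: [241, 756, 18, 395, 670, -, -, -, -, -, 373]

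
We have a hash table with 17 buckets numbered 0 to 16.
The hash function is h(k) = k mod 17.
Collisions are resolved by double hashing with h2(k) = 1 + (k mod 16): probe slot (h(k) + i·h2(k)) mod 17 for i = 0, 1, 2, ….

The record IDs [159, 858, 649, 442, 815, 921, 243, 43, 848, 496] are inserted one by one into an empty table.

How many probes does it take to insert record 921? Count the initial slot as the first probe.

159 hashes to 6; slot 6 is free => place at 6.
858 hashes to 8; slot 8 is free => place at 8.
649 hashes to 3; slot 3 is free => place at 3.
442 hashes to 0; slot 0 is free => place at 0.
815 hashes to 16; slot 16 is free => place at 16.
921 hashes to 3, h2=10; 3 taken => place at 13.
243 hashes to 5; slot 5 is free => place at 5.
43 hashes to 9; slot 9 is free => place at 9.
848 hashes to 15; slot 15 is free => place at 15.
496 hashes to 3, h2=1; 3 taken => place at 4.
Table: [442, _, _, 649, 496, 243, 159, _, 858, 43, _, _, _, 921, _, 848, 815]

2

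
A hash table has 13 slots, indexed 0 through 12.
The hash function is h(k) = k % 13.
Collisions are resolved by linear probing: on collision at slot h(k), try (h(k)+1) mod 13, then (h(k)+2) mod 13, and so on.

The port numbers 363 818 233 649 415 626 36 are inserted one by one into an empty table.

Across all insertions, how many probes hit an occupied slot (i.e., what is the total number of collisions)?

363 hashes to 12; slot 12 is free → place at 12.
818 hashes to 12; 12 taken → place at 0.
233 hashes to 12; 12,0 taken → place at 1.
649 hashes to 12; 12,0,1 taken → place at 2.
415 hashes to 12; 12,0,1,2 taken → place at 3.
626 hashes to 2; 2,3 taken → place at 4.
36 hashes to 10; slot 10 is free → place at 10.
Table: [818, 233, 649, 415, 626, —, —, —, —, —, 36, —, 363]

12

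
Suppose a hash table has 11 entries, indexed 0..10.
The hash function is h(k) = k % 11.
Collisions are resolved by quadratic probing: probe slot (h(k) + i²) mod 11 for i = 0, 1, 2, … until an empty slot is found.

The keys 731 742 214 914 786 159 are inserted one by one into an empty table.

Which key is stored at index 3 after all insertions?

786

Insert 731: h=5, slot 5 empty -> index 5.
Insert 742: h=5, slot 5 occupied -> index 6.
Insert 214: h=5, slots 5,6 occupied -> index 9.
Insert 914: h=1, slot 1 empty -> index 1.
Insert 786: h=5, slots 5,6,9 occupied -> index 3.
Insert 159: h=5, slots 5,6,9,3 occupied -> index 10.
Table: [_, 914, _, 786, _, 731, 742, _, _, 214, 159]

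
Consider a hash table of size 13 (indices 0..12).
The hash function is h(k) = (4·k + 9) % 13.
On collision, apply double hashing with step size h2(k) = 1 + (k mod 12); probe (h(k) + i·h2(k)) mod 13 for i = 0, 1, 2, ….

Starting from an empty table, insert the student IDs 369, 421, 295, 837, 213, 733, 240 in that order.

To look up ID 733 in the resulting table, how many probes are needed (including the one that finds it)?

369: h=3 → slot 3
421: h=3, h2=2, probe 3,5 → slot 5
295: h=6 → slot 6
837: h=3, h2=10, probe 3,0 → slot 0
213: h=3, h2=10, probe 3,0,10 → slot 10
733: h=3, h2=2, probe 3,5,7 → slot 7
240: h=7, h2=1, probe 7,8 → slot 8
Table: [837, ., ., 369, ., 421, 295, 733, 240, ., 213, ., .]
Lookup 733: h=3, h2=2, probe 3,5,7 → found at 7.

3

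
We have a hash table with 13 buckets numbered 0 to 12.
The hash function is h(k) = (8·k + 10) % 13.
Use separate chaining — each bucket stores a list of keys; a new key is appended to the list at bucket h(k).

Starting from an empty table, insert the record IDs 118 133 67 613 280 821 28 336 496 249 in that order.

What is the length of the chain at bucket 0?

118 -> bucket 5
133 -> bucket 8
67 -> bucket 0
613 -> bucket 0 (collision)
280 -> bucket 1
821 -> bucket 0 (collision)
28 -> bucket 0 (collision)
336 -> bucket 7
496 -> bucket 0 (collision)
249 -> bucket 0 (collision)
Final buckets:
0: 67 -> 613 -> 821 -> 28 -> 496 -> 249
1: 280
2: .
3: .
4: .
5: 118
6: .
7: 336
8: 133
9: .
10: .
11: .
12: .

6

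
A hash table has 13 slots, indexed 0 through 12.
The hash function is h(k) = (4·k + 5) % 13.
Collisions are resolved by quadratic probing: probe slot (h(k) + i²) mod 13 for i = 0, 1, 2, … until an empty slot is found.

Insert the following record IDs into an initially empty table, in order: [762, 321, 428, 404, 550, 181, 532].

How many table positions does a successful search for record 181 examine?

Insert 762: h=11, slot 11 empty -> index 11.
Insert 321: h=2, slot 2 empty -> index 2.
Insert 428: h=1, slot 1 empty -> index 1.
Insert 404: h=9, slot 9 empty -> index 9.
Insert 550: h=8, slot 8 empty -> index 8.
Insert 181: h=1, slots 1,2 occupied -> index 5.
Insert 532: h=1, slots 1,2,5 occupied -> index 10.
Table: [., 428, 321, ., ., 181, ., ., 550, 404, 532, 762, .]
Lookup 181: h=1, probe 1,2,5 → found at 5.

3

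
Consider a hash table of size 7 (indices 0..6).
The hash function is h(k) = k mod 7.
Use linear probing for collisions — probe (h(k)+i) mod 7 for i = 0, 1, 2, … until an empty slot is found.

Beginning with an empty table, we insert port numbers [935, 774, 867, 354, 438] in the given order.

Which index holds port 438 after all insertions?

1

935: h=4 -> slot 4
774: h=4, probe 4,5 -> slot 5
867: h=6 -> slot 6
354: h=4, probe 4,5,6,0 -> slot 0
438: h=4, probe 4,5,6,0,1 -> slot 1
Table: [354, 438, _, _, 935, 774, 867]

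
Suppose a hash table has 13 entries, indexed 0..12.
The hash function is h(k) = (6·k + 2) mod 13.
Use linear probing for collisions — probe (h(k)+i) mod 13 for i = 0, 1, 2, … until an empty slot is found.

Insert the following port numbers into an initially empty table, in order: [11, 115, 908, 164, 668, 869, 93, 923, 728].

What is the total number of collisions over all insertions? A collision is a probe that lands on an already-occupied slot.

13

11: h=3 → slot 3
115: h=3, probe 3,4 → slot 4
908: h=3, probe 3,4,5 → slot 5
164: h=11 → slot 11
668: h=6 → slot 6
869: h=3, probe 3,4,5,6,7 → slot 7
93: h=1 → slot 1
923: h=2 → slot 2
728: h=2, probe 2,3,4,5,6,7,8 → slot 8
Table: [—, 93, 923, 11, 115, 908, 668, 869, 728, —, —, 164, —]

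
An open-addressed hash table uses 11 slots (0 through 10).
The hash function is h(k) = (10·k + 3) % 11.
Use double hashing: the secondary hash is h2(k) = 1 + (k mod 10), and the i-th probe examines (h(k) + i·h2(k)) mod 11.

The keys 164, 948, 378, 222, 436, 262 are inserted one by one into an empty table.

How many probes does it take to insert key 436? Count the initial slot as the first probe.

Insert 164: h=4, slot 4 empty → index 4.
Insert 948: h=1, slot 1 empty → index 1.
Insert 378: h=10, slot 10 empty → index 10.
Insert 222: h=1, h2=3, slots 1,4 occupied → index 7.
Insert 436: h=7, h2=7, slot 7 occupied → index 3.
Insert 262: h=5, slot 5 empty → index 5.
Table: [., 948, ., 436, 164, 262, ., 222, ., ., 378]

2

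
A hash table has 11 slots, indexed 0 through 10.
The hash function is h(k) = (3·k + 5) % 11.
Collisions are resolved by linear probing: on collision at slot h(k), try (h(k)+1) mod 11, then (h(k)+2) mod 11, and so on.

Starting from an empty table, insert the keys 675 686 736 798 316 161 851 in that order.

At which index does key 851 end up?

Insert 675: h=6, slot 6 empty => index 6.
Insert 686: h=6, slot 6 occupied => index 7.
Insert 736: h=2, slot 2 empty => index 2.
Insert 798: h=1, slot 1 empty => index 1.
Insert 316: h=7, slot 7 occupied => index 8.
Insert 161: h=4, slot 4 empty => index 4.
Insert 851: h=6, slots 6,7,8 occupied => index 9.
Table: [., 798, 736, ., 161, ., 675, 686, 316, 851, .]

9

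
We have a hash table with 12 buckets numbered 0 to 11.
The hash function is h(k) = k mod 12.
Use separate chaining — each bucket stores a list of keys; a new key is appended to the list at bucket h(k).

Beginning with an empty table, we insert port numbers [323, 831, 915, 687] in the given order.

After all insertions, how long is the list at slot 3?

3

323 → bucket 11
831 → bucket 3
915 → bucket 3 (collision)
687 → bucket 3 (collision)
Final buckets:
0: ∅
1: ∅
2: ∅
3: 831 -> 915 -> 687
4: ∅
5: ∅
6: ∅
7: ∅
8: ∅
9: ∅
10: ∅
11: 323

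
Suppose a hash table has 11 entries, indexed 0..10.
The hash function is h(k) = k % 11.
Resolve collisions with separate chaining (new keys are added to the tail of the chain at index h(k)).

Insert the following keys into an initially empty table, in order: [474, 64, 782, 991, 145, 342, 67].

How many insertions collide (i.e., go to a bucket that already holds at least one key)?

Insert 474: h=1, bucket 1 empty -> new chain.
Insert 64: h=9, bucket 9 empty -> new chain.
Insert 782: h=1, bucket 1 nonempty -> append to chain.
Insert 991: h=1, bucket 1 nonempty -> append to chain.
Insert 145: h=2, bucket 2 empty -> new chain.
Insert 342: h=1, bucket 1 nonempty -> append to chain.
Insert 67: h=1, bucket 1 nonempty -> append to chain.
Final buckets:
0: —
1: 474 -> 782 -> 991 -> 342 -> 67
2: 145
3: —
4: —
5: —
6: —
7: —
8: —
9: 64
10: —

4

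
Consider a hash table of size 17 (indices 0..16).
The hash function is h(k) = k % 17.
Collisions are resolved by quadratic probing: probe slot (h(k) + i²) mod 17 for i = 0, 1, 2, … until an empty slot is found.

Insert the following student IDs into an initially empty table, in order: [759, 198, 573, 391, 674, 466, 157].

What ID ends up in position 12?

Insert 759: h=11, slot 11 empty → index 11.
Insert 198: h=11, slot 11 occupied → index 12.
Insert 573: h=12, slot 12 occupied → index 13.
Insert 391: h=0, slot 0 empty → index 0.
Insert 674: h=11, slots 11,12 occupied → index 15.
Insert 466: h=7, slot 7 empty → index 7.
Insert 157: h=4, slot 4 empty → index 4.
Table: [391, -, -, -, 157, -, -, 466, -, -, -, 759, 198, 573, -, 674, -]

198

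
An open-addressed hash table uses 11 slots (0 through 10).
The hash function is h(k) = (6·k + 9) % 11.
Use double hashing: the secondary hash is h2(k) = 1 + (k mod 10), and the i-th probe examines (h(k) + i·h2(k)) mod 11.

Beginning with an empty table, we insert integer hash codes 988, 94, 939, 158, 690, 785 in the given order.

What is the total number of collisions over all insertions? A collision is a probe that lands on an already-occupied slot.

Insert 988: h=8, slot 8 empty -> index 8.
Insert 94: h=1, slot 1 empty -> index 1.
Insert 939: h=0, slot 0 empty -> index 0.
Insert 158: h=0, h2=9, slot 0 occupied -> index 9.
Insert 690: h=2, slot 2 empty -> index 2.
Insert 785: h=0, h2=6, slot 0 occupied -> index 6.
Table: [939, 94, 690, _, _, _, 785, _, 988, 158, _]

2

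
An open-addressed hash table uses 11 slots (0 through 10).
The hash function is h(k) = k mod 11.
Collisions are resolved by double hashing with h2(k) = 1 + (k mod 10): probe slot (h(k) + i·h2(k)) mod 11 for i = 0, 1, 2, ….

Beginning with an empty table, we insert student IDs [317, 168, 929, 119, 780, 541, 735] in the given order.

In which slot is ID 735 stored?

317: h=9 -> slot 9
168: h=3 -> slot 3
929: h=5 -> slot 5
119: h=9, h2=10, probe 9,8 -> slot 8
780: h=10 -> slot 10
541: h=2 -> slot 2
735: h=9, h2=6, probe 9,4 -> slot 4
Table: [∅, ∅, 541, 168, 735, 929, ∅, ∅, 119, 317, 780]

4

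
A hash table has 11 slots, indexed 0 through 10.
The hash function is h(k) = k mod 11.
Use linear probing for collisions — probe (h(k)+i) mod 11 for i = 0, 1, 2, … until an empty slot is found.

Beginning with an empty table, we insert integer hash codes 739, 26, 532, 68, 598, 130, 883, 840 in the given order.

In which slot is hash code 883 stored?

739: h=2 => slot 2
26: h=4 => slot 4
532: h=4, probe 4,5 => slot 5
68: h=2, probe 2,3 => slot 3
598: h=4, probe 4,5,6 => slot 6
130: h=9 => slot 9
883: h=3, probe 3,4,5,6,7 => slot 7
840: h=4, probe 4,5,6,7,8 => slot 8
Table: [∅, ∅, 739, 68, 26, 532, 598, 883, 840, 130, ∅]

7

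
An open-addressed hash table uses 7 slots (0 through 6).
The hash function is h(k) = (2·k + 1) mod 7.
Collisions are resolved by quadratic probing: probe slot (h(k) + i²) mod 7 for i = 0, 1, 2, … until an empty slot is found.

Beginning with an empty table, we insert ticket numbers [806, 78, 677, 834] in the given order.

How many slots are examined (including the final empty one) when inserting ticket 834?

806: h=3 => slot 3
78: h=3, probe 3,4 => slot 4
677: h=4, probe 4,5 => slot 5
834: h=3, probe 3,4,0 => slot 0
Table: [834, -, -, 806, 78, 677, -]

3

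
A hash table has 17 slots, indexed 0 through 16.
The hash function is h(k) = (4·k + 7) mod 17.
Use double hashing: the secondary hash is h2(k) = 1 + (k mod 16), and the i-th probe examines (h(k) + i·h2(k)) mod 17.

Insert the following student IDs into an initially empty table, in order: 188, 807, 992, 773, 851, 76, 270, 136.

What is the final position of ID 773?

Insert 188: h=11, slot 11 empty => index 11.
Insert 807: h=5, slot 5 empty => index 5.
Insert 992: h=14, slot 14 empty => index 14.
Insert 773: h=5, h2=6, slots 5,11 occupied => index 0.
Insert 851: h=11, h2=4, slot 11 occupied => index 15.
Insert 76: h=5, h2=13, slot 5 occupied => index 1.
Insert 270: h=16, slot 16 empty => index 16.
Insert 136: h=7, slot 7 empty => index 7.
Table: [773, 76, ., ., ., 807, ., 136, ., ., ., 188, ., ., 992, 851, 270]

0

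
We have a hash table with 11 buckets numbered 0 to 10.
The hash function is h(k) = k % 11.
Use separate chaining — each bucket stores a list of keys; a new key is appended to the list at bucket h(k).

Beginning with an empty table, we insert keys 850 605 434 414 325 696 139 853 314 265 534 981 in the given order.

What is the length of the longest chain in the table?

4

Insert 850: h=3, bucket 3 empty → new chain.
Insert 605: h=0, bucket 0 empty → new chain.
Insert 434: h=5, bucket 5 empty → new chain.
Insert 414: h=7, bucket 7 empty → new chain.
Insert 325: h=6, bucket 6 empty → new chain.
Insert 696: h=3, bucket 3 nonempty → append to chain.
Insert 139: h=7, bucket 7 nonempty → append to chain.
Insert 853: h=6, bucket 6 nonempty → append to chain.
Insert 314: h=6, bucket 6 nonempty → append to chain.
Insert 265: h=1, bucket 1 empty → new chain.
Insert 534: h=6, bucket 6 nonempty → append to chain.
Insert 981: h=2, bucket 2 empty → new chain.
Final buckets:
0: 605
1: 265
2: 981
3: 850 -> 696
4: —
5: 434
6: 325 -> 853 -> 314 -> 534
7: 414 -> 139
8: —
9: —
10: —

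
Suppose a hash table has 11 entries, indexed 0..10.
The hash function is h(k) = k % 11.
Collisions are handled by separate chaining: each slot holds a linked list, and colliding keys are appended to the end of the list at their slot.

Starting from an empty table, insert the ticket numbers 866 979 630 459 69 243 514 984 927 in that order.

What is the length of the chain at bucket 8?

866 -> bucket 8
979 -> bucket 0
630 -> bucket 3
459 -> bucket 8 (collision)
69 -> bucket 3 (collision)
243 -> bucket 1
514 -> bucket 8 (collision)
984 -> bucket 5
927 -> bucket 3 (collision)
Final buckets:
0: 979
1: 243
2: _
3: 630 -> 69 -> 927
4: _
5: 984
6: _
7: _
8: 866 -> 459 -> 514
9: _
10: _

3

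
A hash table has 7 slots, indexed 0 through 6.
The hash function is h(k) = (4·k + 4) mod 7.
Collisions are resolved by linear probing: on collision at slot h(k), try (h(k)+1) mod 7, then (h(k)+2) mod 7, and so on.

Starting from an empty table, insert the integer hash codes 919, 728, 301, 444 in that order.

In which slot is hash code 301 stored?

6

919: h=5 → slot 5
728: h=4 → slot 4
301: h=4, probe 4,5,6 → slot 6
444: h=2 → slot 2
Table: [∅, ∅, 444, ∅, 728, 919, 301]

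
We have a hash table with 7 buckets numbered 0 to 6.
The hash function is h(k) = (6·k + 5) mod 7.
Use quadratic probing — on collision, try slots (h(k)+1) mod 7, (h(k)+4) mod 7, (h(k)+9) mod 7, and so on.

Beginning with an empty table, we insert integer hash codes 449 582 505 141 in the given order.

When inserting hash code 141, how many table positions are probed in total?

449 hashes to 4; slot 4 is free => place at 4.
582 hashes to 4; 4 taken => place at 5.
505 hashes to 4; 4,5 taken => place at 1.
141 hashes to 4; 4,5,1 taken => place at 6.
Table: [-, 505, -, -, 449, 582, 141]

4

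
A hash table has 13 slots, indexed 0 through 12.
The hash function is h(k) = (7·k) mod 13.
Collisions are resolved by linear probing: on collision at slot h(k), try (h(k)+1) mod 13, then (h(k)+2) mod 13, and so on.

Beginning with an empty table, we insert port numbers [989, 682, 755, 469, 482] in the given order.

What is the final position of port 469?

9

989: h=7 → slot 7
682: h=3 → slot 3
755: h=7, probe 7,8 → slot 8
469: h=7, probe 7,8,9 → slot 9
482: h=7, probe 7,8,9,10 → slot 10
Table: [-, -, -, 682, -, -, -, 989, 755, 469, 482, -, -]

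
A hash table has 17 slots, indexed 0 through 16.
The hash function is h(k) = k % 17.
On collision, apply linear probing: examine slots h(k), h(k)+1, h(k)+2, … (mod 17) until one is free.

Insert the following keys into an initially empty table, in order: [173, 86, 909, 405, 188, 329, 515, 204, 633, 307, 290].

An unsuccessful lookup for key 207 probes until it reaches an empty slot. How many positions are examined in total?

8

Insert 173: h=3, slot 3 empty → index 3.
Insert 86: h=1, slot 1 empty → index 1.
Insert 909: h=8, slot 8 empty → index 8.
Insert 405: h=14, slot 14 empty → index 14.
Insert 188: h=1, slot 1 occupied → index 2.
Insert 329: h=6, slot 6 empty → index 6.
Insert 515: h=5, slot 5 empty → index 5.
Insert 204: h=0, slot 0 empty → index 0.
Insert 633: h=4, slot 4 empty → index 4.
Insert 307: h=1, slots 1,2,3,4,5,6 occupied → index 7.
Insert 290: h=1, slots 1,2,3,4,5,6,7,8 occupied → index 9.
Table: [204, 86, 188, 173, 633, 515, 329, 307, 909, 290, -, -, -, -, 405, -, -]
Lookup 207: h=3, probe 3,4,5,6,7,8,9,10 → slot 10 empty, not found.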